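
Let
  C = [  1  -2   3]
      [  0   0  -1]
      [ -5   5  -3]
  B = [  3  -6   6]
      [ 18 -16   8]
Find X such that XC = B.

X = [[3, 3, 0], [-2, -2, -4]]

C is on the right of X, so right-multiply by C⁻¹: X = BC⁻¹.
C has determinant -5; C⁻¹ = [[-1, -9/5, -2/5], [-1, -12/5, -1/5], [0, -1, 0]].
X = BC⁻¹ = [[3, -6, 6], [18, -16, 8]] · [[-1, -9/5, -2/5], [-1, -12/5, -1/5], [0, -1, 0]] = [[3, 3, 0], [-2, -2, -4]].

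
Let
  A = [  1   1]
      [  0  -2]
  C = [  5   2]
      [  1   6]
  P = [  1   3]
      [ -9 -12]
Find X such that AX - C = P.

X = [[2, 2], [4, 3]]

AX = P + C = [[6, 5], [-8, -6]].
Since A multiplies X on the left, X = A⁻¹(P + C).
det A = -2, so A⁻¹ = [[1, 1/2], [0, -1/2]].
X = A⁻¹(P + C) = [[2, 2], [4, 3]].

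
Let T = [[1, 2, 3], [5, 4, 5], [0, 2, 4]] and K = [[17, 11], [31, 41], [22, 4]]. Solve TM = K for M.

M = [[1, 6], [-1, 4], [6, -1]]

Since T multiplies M on the left, M = T⁻¹K.
T has determinant -4; T⁻¹ = [[-3/2, 1/2, 1/2], [5, -1, -5/2], [-5/2, 1/2, 3/2]].
M = T⁻¹K = [[-3/2, 1/2, 1/2], [5, -1, -5/2], [-5/2, 1/2, 3/2]] · [[17, 11], [31, 41], [22, 4]] = [[1, 6], [-1, 4], [6, -1]].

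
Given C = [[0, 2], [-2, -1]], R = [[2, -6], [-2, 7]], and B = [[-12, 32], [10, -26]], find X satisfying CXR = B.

Left-multiply by C⁻¹ and right-multiply by R⁻¹: X = C⁻¹BR⁻¹.
det C = 4; the adjugate gives C⁻¹ = [[-1/4, -1/2], [1/2, 0]].
det R = 2, so R⁻¹ = [[7/2, 3], [1, 1]].
C⁻¹B = [[-2, 5], [-6, 16]].
X = (C⁻¹B)R⁻¹ = [[-2, -1], [-5, -2]].

X = [[-2, -1], [-5, -2]]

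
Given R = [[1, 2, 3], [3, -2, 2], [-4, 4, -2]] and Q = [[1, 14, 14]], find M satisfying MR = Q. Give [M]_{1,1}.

Right-multiplying both sides by R⁻¹ gives M = QR⁻¹.
det R = 4; the adjugate gives R⁻¹ = [[-1, 4, 5/2], [-1/2, 5/2, 7/4], [1, -3, -2]].
M = QR⁻¹ = [[1, 14, 14]] · [[-1, 4, 5/2], [-1/2, 5/2, 7/4], [1, -3, -2]] = [[6, -3, -1]].

6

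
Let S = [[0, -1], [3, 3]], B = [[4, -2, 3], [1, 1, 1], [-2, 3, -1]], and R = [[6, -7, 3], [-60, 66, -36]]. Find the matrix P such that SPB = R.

P = [[-4, 4, 1], [2, -4, 5]]

P = S⁻¹RB⁻¹ (apply S⁻¹ on the left and B⁻¹ on the right).
det S = 3, so S⁻¹ = [[1, 1/3], [-1, 0]].
det B = 1, so B⁻¹ = [[-4, 7, -5], [-1, 2, -1], [5, -8, 6]].
S⁻¹R = [[-14, 15, -9], [-6, 7, -3]].
P = (S⁻¹R)B⁻¹ = [[-4, 4, 1], [2, -4, 5]].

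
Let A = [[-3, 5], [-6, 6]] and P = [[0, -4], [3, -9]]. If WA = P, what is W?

W = [[-2, 1], [-3, 1]]

A is on the right of W, so right-multiply by A⁻¹: W = PA⁻¹.
A has determinant 12; A⁻¹ = [[1/2, -5/12], [1/2, -1/4]].
W = PA⁻¹ = [[0, -4], [3, -9]] · [[1/2, -5/12], [1/2, -1/4]] = [[-2, 1], [-3, 1]].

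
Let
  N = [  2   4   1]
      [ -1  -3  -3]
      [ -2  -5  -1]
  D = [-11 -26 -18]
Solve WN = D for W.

W = [[-4, 5, -1]]

Since N sits to the right of W, W = DN⁻¹.
N has determinant -5; N⁻¹ = [[12/5, 1/5, 9/5], [-1, 0, -1], [1/5, -2/5, 2/5]].
W = DN⁻¹ = [[-11, -26, -18]] · [[12/5, 1/5, 9/5], [-1, 0, -1], [1/5, -2/5, 2/5]] = [[-4, 5, -1]].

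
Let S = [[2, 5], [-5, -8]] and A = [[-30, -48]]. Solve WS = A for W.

W = [[0, 6]]

S is on the right of W, so right-multiply by S⁻¹: W = AS⁻¹.
det S = 9; the adjugate gives S⁻¹ = [[-8/9, -5/9], [5/9, 2/9]].
W = AS⁻¹ = [[-30, -48]] · [[-8/9, -5/9], [5/9, 2/9]] = [[0, 6]].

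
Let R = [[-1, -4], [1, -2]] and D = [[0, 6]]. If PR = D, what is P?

P = [[-1, -1]]

Since R sits to the right of P, P = DR⁻¹.
R has determinant 6; R⁻¹ = [[-1/3, 2/3], [-1/6, -1/6]].
P = DR⁻¹ = [[0, 6]] · [[-1/3, 2/3], [-1/6, -1/6]] = [[-1, -1]].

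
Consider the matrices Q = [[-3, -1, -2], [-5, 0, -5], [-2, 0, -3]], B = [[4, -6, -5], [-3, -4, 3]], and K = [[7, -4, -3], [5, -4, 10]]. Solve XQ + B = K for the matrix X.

X = [[-2, 1, -1], [0, -2, 1]]

XQ = K − B = [[3, 2, 2], [8, 0, 7]].
Right-multiplying both sides by Q⁻¹ gives X = (K − B)Q⁻¹.
det Q = 5, so Q⁻¹ = [[0, -3/5, 1], [-1, 1, -1], [0, 2/5, -1]].
X = (K − B)Q⁻¹ = [[-2, 1, -1], [0, -2, 1]].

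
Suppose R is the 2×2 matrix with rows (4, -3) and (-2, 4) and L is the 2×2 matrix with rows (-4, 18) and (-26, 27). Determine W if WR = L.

W = [[2, 6], [-5, 3]]

R is on the right of W, so right-multiply by R⁻¹: W = LR⁻¹.
R has determinant 10; R⁻¹ = [[2/5, 3/10], [1/5, 2/5]].
W = LR⁻¹ = [[-4, 18], [-26, 27]] · [[2/5, 3/10], [1/5, 2/5]] = [[2, 6], [-5, 3]].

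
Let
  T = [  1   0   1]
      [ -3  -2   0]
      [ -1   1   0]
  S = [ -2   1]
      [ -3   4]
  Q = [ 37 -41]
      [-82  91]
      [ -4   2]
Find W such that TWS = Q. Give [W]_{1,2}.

Left-multiply by T⁻¹ and right-multiply by S⁻¹: W = T⁻¹QS⁻¹.
det T = -5; the adjugate gives T⁻¹ = [[0, -1/5, -2/5], [0, -1/5, 3/5], [1, 1/5, 2/5]].
det S = -5, so S⁻¹ = [[-4/5, 1/5], [-3/5, 2/5]].
T⁻¹Q = [[18, -19], [14, -17], [19, -22]].
W = (T⁻¹Q)S⁻¹ = [[-3, -4], [-1, -4], [-2, -5]].

-4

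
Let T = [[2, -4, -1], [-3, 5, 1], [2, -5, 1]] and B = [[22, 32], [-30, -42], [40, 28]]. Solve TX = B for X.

Since T multiplies X on the left, X = T⁻¹B.
det T = -5; the adjugate gives T⁻¹ = [[-2, -9/5, -1/5], [-1, -4/5, -1/5], [-1, -2/5, 2/5]].
X = T⁻¹B = [[-2, -9/5, -1/5], [-1, -4/5, -1/5], [-1, -2/5, 2/5]] · [[22, 32], [-30, -42], [40, 28]] = [[2, 6], [-6, -4], [6, -4]].

X = [[2, 6], [-6, -4], [6, -4]]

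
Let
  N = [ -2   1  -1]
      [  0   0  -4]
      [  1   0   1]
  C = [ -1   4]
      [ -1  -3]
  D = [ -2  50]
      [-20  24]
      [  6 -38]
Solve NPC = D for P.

Isolating P: multiply by N⁻¹ from the left and C⁻¹ from the right, so P = N⁻¹DC⁻¹.
N has determinant -4; N⁻¹ = [[0, 1/4, 1], [1, 1/4, 2], [0, -1/4, 0]].
det C = 7, so C⁻¹ = [[-3/7, -4/7], [1/7, -1/7]].
N⁻¹D = [[1, -32], [5, -20], [5, -6]].
P = (N⁻¹D)C⁻¹ = [[-5, 4], [-5, 0], [-3, -2]].

P = [[-5, 4], [-5, 0], [-3, -2]]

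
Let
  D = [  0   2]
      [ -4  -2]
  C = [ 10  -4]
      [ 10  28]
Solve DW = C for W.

D is on the left of W, so left-multiply by D⁻¹: W = D⁻¹C.
D has determinant 8; D⁻¹ = [[-1/4, -1/4], [1/2, 0]].
W = D⁻¹C = [[-1/4, -1/4], [1/2, 0]] · [[10, -4], [10, 28]] = [[-5, -6], [5, -2]].

W = [[-5, -6], [5, -2]]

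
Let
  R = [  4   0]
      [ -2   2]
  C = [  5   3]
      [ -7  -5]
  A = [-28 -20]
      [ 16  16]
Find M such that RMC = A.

Left-multiply by R⁻¹ and right-multiply by C⁻¹: M = R⁻¹AC⁻¹.
det R = 8, so R⁻¹ = [[1/4, 0], [1/4, 1/2]].
det C = -4; the adjugate gives C⁻¹ = [[5/4, 3/4], [-7/4, -5/4]].
R⁻¹A = [[-7, -5], [1, 3]].
M = (R⁻¹A)C⁻¹ = [[0, 1], [-4, -3]].

M = [[0, 1], [-4, -3]]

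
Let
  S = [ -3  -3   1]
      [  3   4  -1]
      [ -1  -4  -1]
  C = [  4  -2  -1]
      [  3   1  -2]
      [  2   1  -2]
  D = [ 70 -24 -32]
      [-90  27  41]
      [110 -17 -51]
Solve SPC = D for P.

P = [[-3, 4, -5], [-3, -2, -1], [-2, -4, 0]]

Left-multiply by S⁻¹ and right-multiply by C⁻¹: P = S⁻¹DC⁻¹.
det S = 4, so S⁻¹ = [[-2, -7/4, -1/4], [1, 1, 0], [-2, -9/4, -3/4]].
det C = -5; the adjugate gives C⁻¹ = [[0, 1, -1], [-2/5, 6/5, -1], [-1/5, 8/5, -2]].
S⁻¹D = [[-10, 5, 5], [-20, 3, 9], [-20, 0, 10]].
P = (S⁻¹D)C⁻¹ = [[-3, 4, -5], [-3, -2, -1], [-2, -4, 0]].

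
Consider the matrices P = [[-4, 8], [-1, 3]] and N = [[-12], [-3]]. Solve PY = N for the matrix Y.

Y = [[3], [0]]

P is on the left of Y, so left-multiply by P⁻¹: Y = P⁻¹N.
P has determinant -4; P⁻¹ = [[-3/4, 2], [-1/4, 1]].
Y = P⁻¹N = [[-3/4, 2], [-1/4, 1]] · [[-12], [-3]] = [[3], [0]].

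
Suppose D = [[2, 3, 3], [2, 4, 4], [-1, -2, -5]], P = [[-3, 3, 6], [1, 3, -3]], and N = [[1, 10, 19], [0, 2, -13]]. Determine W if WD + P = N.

W = [[1, 0, -2], [-1, 2, 3]]

WD = N − P = [[4, 7, 13], [-1, -1, -10]].
D is on the right of W, so right-multiply by D⁻¹: W = (N − P)D⁻¹.
D has determinant -6; D⁻¹ = [[2, -3/2, 0], [-1, 7/6, 1/3], [0, -1/6, -1/3]].
W = (N − P)D⁻¹ = [[1, 0, -2], [-1, 2, 3]].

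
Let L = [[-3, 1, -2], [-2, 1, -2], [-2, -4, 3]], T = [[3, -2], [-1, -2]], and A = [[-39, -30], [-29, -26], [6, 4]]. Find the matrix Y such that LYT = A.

Isolating Y: multiply by L⁻¹ from the left and T⁻¹ from the right, so Y = L⁻¹AT⁻¹.
det L = 5; the adjugate gives L⁻¹ = [[-1, 1, 0], [2, -13/5, -2/5], [2, -14/5, -1/5]].
det T = -8, so T⁻¹ = [[1/4, -1/4], [-1/8, -3/8]].
L⁻¹A = [[10, 4], [-5, 6], [2, 12]].
Y = (L⁻¹A)T⁻¹ = [[2, -4], [-2, -1], [-1, -5]].

Y = [[2, -4], [-2, -1], [-1, -5]]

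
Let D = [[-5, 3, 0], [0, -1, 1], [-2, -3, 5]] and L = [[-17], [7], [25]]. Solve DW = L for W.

Since D multiplies W on the left, W = D⁻¹L.
D has determinant 4; D⁻¹ = [[-1/2, -15/4, 3/4], [-1/2, -25/4, 5/4], [-1/2, -21/4, 5/4]].
W = D⁻¹L = [[-1/2, -15/4, 3/4], [-1/2, -25/4, 5/4], [-1/2, -21/4, 5/4]] · [[-17], [7], [25]] = [[1], [-4], [3]].

W = [[1], [-4], [3]]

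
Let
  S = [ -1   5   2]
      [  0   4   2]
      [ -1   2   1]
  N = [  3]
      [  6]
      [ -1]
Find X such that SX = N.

X = [[4], [1], [1]]

Since S multiplies X on the left, X = S⁻¹N.
det S = -2; the adjugate gives S⁻¹ = [[0, 1/2, -1], [1, -1/2, -1], [-2, 3/2, 2]].
X = S⁻¹N = [[0, 1/2, -1], [1, -1/2, -1], [-2, 3/2, 2]] · [[3], [6], [-1]] = [[4], [1], [1]].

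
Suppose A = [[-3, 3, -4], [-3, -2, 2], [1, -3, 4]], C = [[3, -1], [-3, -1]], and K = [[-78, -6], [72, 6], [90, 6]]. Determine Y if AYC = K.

Isolating Y: multiply by A⁻¹ from the left and C⁻¹ from the right, so Y = A⁻¹KC⁻¹.
A has determinant 4; A⁻¹ = [[-1/2, 0, -1/2], [7/2, -2, 9/2], [11/4, -3/2, 15/4]].
det C = -6; the adjugate gives C⁻¹ = [[1/6, -1/6], [-1/2, -1/2]].
A⁻¹K = [[-6, 0], [-12, -6], [15, -3]].
Y = (A⁻¹K)C⁻¹ = [[-1, 1], [1, 5], [4, -1]].

Y = [[-1, 1], [1, 5], [4, -1]]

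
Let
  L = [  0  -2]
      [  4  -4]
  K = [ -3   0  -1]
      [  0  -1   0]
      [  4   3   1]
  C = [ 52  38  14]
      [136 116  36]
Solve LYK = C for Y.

Y = [[0, -4, 2], [2, 4, -5]]

Y = L⁻¹CK⁻¹ (apply L⁻¹ on the left and K⁻¹ on the right).
det L = 8; the adjugate gives L⁻¹ = [[-1/2, 1/4], [-1/2, 0]].
K has determinant -1; K⁻¹ = [[1, 3, 1], [0, -1, 0], [-4, -9, -3]].
L⁻¹C = [[8, 10, 2], [-26, -19, -7]].
Y = (L⁻¹C)K⁻¹ = [[0, -4, 2], [2, 4, -5]].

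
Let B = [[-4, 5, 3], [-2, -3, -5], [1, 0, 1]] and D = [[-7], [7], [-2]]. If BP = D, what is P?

P = [[3], [4], [-5]]

Since B multiplies P on the left, P = B⁻¹D.
B has determinant 6; B⁻¹ = [[-1/2, -5/6, -8/3], [-1/2, -7/6, -13/3], [1/2, 5/6, 11/3]].
P = B⁻¹D = [[-1/2, -5/6, -8/3], [-1/2, -7/6, -13/3], [1/2, 5/6, 11/3]] · [[-7], [7], [-2]] = [[3], [4], [-5]].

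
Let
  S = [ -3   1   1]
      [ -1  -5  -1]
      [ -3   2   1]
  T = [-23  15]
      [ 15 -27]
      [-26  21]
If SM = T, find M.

M = [[5, -3], [-3, 6], [-5, 0]]

S is on the left of M, so left-multiply by S⁻¹: M = S⁻¹T.
det S = -4; the adjugate gives S⁻¹ = [[3/4, -1/4, -1], [-1, 0, 1], [17/4, -3/4, -4]].
M = S⁻¹T = [[3/4, -1/4, -1], [-1, 0, 1], [17/4, -3/4, -4]] · [[-23, 15], [15, -27], [-26, 21]] = [[5, -3], [-3, 6], [-5, 0]].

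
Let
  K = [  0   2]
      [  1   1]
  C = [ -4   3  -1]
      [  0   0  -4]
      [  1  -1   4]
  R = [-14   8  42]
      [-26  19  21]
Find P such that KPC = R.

Isolating P: multiply by K⁻¹ from the left and C⁻¹ from the right, so P = K⁻¹RC⁻¹.
det K = -2, so K⁻¹ = [[-1/2, 1], [1/2, 0]].
det C = 4; the adjugate gives C⁻¹ = [[-1, -11/4, -3], [-1, -15/4, -4], [0, -1/4, 0]].
K⁻¹R = [[-19, 15, 0], [-7, 4, 21]].
P = (K⁻¹R)C⁻¹ = [[4, -4, -3], [3, -1, 5]].

P = [[4, -4, -3], [3, -1, 5]]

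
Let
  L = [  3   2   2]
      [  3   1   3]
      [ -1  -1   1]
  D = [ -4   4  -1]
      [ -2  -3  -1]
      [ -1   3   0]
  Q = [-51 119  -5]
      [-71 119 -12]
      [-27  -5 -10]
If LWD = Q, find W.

W = [[-1, -2, 1], [2, -2, 4], [5, 2, 4]]

W = L⁻¹QD⁻¹ (apply L⁻¹ on the left and D⁻¹ on the right).
det L = -4; the adjugate gives L⁻¹ = [[-1, 1, -1], [3/2, -5/4, 3/4], [1/2, -1/4, 3/4]].
det D = 1; the adjugate gives D⁻¹ = [[3, -3, -7], [1, -1, -2], [-9, 8, 20]].
L⁻¹Q = [[7, 5, 3], [-8, 26, 0], [-28, 26, -7]].
W = (L⁻¹Q)D⁻¹ = [[-1, -2, 1], [2, -2, 4], [5, 2, 4]].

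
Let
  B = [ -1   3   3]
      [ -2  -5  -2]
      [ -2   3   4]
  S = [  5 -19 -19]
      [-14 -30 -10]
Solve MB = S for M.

B is on the right of M, so right-multiply by B⁻¹: M = SB⁻¹.
B has determinant 2; B⁻¹ = [[-7, -3/2, 9/2], [6, 1, -4], [-8, -3/2, 11/2]].
M = SB⁻¹ = [[5, -19, -19], [-14, -30, -10]] · [[-7, -3/2, 9/2], [6, 1, -4], [-8, -3/2, 11/2]] = [[3, 2, -6], [-2, 6, 2]].

M = [[3, 2, -6], [-2, 6, 2]]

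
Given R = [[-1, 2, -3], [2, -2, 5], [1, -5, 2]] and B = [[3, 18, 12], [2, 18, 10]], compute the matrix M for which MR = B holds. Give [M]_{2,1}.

-4

Right-multiplying both sides by R⁻¹ gives M = BR⁻¹.
R has determinant 5; R⁻¹ = [[21/5, 11/5, 4/5], [1/5, 1/5, -1/5], [-8/5, -3/5, -2/5]].
M = BR⁻¹ = [[3, 18, 12], [2, 18, 10]] · [[21/5, 11/5, 4/5], [1/5, 1/5, -1/5], [-8/5, -3/5, -2/5]] = [[-3, 3, -6], [-4, 2, -6]].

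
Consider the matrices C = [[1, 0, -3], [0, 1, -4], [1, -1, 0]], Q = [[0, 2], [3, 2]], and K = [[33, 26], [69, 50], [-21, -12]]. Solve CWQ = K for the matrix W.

W = [[-1, -4], [-2, 3], [-1, -5]]

Left-multiply by C⁻¹ and right-multiply by Q⁻¹: W = C⁻¹KQ⁻¹.
det C = -1; the adjugate gives C⁻¹ = [[4, -3, -3], [4, -3, -4], [1, -1, -1]].
det Q = -6, so Q⁻¹ = [[-1/3, 1/3], [1/2, 0]].
C⁻¹K = [[-12, -10], [9, 2], [-15, -12]].
W = (C⁻¹K)Q⁻¹ = [[-1, -4], [-2, 3], [-1, -5]].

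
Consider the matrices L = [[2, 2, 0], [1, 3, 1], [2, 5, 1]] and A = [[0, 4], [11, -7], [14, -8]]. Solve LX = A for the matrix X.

X = [[-3, 5], [3, -3], [5, -3]]

L is on the left of X, so left-multiply by L⁻¹: X = L⁻¹A.
det L = -2, so L⁻¹ = [[1, 1, -1], [-1/2, -1, 1], [1/2, 3, -2]].
X = L⁻¹A = [[1, 1, -1], [-1/2, -1, 1], [1/2, 3, -2]] · [[0, 4], [11, -7], [14, -8]] = [[-3, 5], [3, -3], [5, -3]].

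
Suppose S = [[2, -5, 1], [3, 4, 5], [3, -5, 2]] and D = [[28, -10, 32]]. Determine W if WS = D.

S is on the right of W, so right-multiply by S⁻¹: W = DS⁻¹.
S has determinant -6; S⁻¹ = [[-11/2, -5/6, 29/6], [-3/2, -1/6, 7/6], [9/2, 5/6, -23/6]].
W = DS⁻¹ = [[28, -10, 32]] · [[-11/2, -5/6, 29/6], [-3/2, -1/6, 7/6], [9/2, 5/6, -23/6]] = [[5, 5, 1]].

W = [[5, 5, 1]]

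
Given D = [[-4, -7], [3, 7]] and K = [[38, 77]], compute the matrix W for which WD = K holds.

W = [[-5, 6]]

Since D sits to the right of W, W = KD⁻¹.
det D = -7; the adjugate gives D⁻¹ = [[-1, -1], [3/7, 4/7]].
W = KD⁻¹ = [[38, 77]] · [[-1, -1], [3/7, 4/7]] = [[-5, 6]].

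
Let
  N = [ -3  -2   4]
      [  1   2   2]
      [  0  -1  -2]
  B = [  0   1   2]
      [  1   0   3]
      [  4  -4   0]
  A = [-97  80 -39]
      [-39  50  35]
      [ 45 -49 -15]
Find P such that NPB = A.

P = [[-2, 5, 3], [3, 1, -3], [-3, 3, -5]]

Isolating P: multiply by N⁻¹ from the left and B⁻¹ from the right, so P = N⁻¹AB⁻¹.
det N = -2; the adjugate gives N⁻¹ = [[1, 4, 6], [-1, -3, -5], [1/2, 3/2, 2]].
det B = 4; the adjugate gives B⁻¹ = [[3, -2, 3/4], [3, -2, 1/2], [-1, 1, -1/4]].
N⁻¹A = [[17, -14, 11], [-11, 15, 9], [-17, 17, 3]].
P = (N⁻¹A)B⁻¹ = [[-2, 5, 3], [3, 1, -3], [-3, 3, -5]].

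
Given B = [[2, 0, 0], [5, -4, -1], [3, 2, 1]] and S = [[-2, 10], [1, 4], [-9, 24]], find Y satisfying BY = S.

Y = [[-1, 5], [0, 6], [-6, -3]]

Left-multiplying both sides by B⁻¹ gives Y = B⁻¹S.
B has determinant -4; B⁻¹ = [[1/2, 0, 0], [2, -1/2, -1/2], [-11/2, 1, 2]].
Y = B⁻¹S = [[1/2, 0, 0], [2, -1/2, -1/2], [-11/2, 1, 2]] · [[-2, 10], [1, 4], [-9, 24]] = [[-1, 5], [0, 6], [-6, -3]].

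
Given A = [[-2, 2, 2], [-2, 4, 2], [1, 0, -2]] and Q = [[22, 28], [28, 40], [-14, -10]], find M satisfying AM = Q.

A is on the left of M, so left-multiply by A⁻¹: M = A⁻¹Q.
det A = 4, so A⁻¹ = [[-2, 1, -1], [-1/2, 1/2, 0], [-1, 1/2, -1]].
M = A⁻¹Q = [[-2, 1, -1], [-1/2, 1/2, 0], [-1, 1/2, -1]] · [[22, 28], [28, 40], [-14, -10]] = [[-2, -6], [3, 6], [6, 2]].

M = [[-2, -6], [3, 6], [6, 2]]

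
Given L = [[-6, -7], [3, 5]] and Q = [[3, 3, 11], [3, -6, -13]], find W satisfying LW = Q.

W = [[-4, 3, 4], [3, -3, -5]]

Left-multiplying both sides by L⁻¹ gives W = L⁻¹Q.
L has determinant -9; L⁻¹ = [[-5/9, -7/9], [1/3, 2/3]].
W = L⁻¹Q = [[-5/9, -7/9], [1/3, 2/3]] · [[3, 3, 11], [3, -6, -13]] = [[-4, 3, 4], [3, -3, -5]].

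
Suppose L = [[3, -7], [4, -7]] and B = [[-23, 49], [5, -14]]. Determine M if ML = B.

M = [[-5, -2], [3, -1]]

L is on the right of M, so right-multiply by L⁻¹: M = BL⁻¹.
det L = 7; the adjugate gives L⁻¹ = [[-1, 1], [-4/7, 3/7]].
M = BL⁻¹ = [[-23, 49], [5, -14]] · [[-1, 1], [-4/7, 3/7]] = [[-5, -2], [3, -1]].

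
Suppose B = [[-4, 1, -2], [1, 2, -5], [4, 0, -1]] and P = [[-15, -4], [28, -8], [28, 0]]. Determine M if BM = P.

Left-multiplying both sides by B⁻¹ gives M = B⁻¹P.
B has determinant 5; B⁻¹ = [[-2/5, 1/5, -1/5], [-19/5, 12/5, -22/5], [-8/5, 4/5, -9/5]].
M = B⁻¹P = [[-2/5, 1/5, -1/5], [-19/5, 12/5, -22/5], [-8/5, 4/5, -9/5]] · [[-15, -4], [28, -8], [28, 0]] = [[6, 0], [1, -4], [-4, 0]].

M = [[6, 0], [1, -4], [-4, 0]]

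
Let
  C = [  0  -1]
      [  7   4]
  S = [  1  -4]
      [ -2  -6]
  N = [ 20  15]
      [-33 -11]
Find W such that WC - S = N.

W = [[1, 3], [-3, -5]]

WC = N + S = [[21, 11], [-35, -17]].
Right-multiplying both sides by C⁻¹ gives W = (N + S)C⁻¹.
det C = 7; the adjugate gives C⁻¹ = [[4/7, 1/7], [-1, 0]].
W = (N + S)C⁻¹ = [[1, 3], [-3, -5]].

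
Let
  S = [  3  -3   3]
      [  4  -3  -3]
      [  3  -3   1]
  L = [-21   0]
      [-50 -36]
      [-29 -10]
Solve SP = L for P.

Since S multiplies P on the left, P = S⁻¹L.
det S = -6, so S⁻¹ = [[2, 1, -3], [13/6, 1, -7/2], [1/2, 0, -1/2]].
P = S⁻¹L = [[2, 1, -3], [13/6, 1, -7/2], [1/2, 0, -1/2]] · [[-21, 0], [-50, -36], [-29, -10]] = [[-5, -6], [6, -1], [4, 5]].

P = [[-5, -6], [6, -1], [4, 5]]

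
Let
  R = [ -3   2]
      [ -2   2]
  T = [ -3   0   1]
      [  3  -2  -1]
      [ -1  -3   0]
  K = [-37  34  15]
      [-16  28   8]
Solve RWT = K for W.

W = [[-4, 3, 0], [-1, 2, -4]]

Left-multiply by R⁻¹ and right-multiply by T⁻¹: W = R⁻¹KT⁻¹.
det R = -2, so R⁻¹ = [[-1, 1], [-1, 3/2]].
T has determinant -2; T⁻¹ = [[3/2, 3/2, -1], [-1/2, -1/2, 0], [11/2, 9/2, -3]].
R⁻¹K = [[21, -6, -7], [13, 8, -3]].
W = (R⁻¹K)T⁻¹ = [[-4, 3, 0], [-1, 2, -4]].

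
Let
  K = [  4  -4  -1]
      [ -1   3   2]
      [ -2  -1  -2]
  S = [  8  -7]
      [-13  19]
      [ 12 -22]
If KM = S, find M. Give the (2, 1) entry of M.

Since K multiplies M on the left, M = K⁻¹S.
det K = 1, so K⁻¹ = [[-4, -7, -5], [-6, -10, -7], [7, 12, 8]].
M = K⁻¹S = [[-4, -7, -5], [-6, -10, -7], [7, 12, 8]] · [[8, -7], [-13, 19], [12, -22]] = [[-1, 5], [-2, 6], [-4, 3]].

-2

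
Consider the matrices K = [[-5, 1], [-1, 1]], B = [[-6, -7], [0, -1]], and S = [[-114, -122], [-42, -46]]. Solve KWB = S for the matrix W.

W = [[-3, 2], [4, -1]]

Left-multiply by K⁻¹ and right-multiply by B⁻¹: W = K⁻¹SB⁻¹.
K has determinant -4; K⁻¹ = [[-1/4, 1/4], [-1/4, 5/4]].
B has determinant 6; B⁻¹ = [[-1/6, 7/6], [0, -1]].
K⁻¹S = [[18, 19], [-24, -27]].
W = (K⁻¹S)B⁻¹ = [[-3, 2], [4, -1]].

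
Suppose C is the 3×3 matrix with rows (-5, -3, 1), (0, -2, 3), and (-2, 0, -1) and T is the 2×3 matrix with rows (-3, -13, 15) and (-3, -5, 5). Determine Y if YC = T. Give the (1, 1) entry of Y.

3

Since C sits to the right of Y, Y = TC⁻¹.
C has determinant 4; C⁻¹ = [[1/2, -3/4, -7/4], [-3/2, 7/4, 15/4], [-1, 3/2, 5/2]].
Y = TC⁻¹ = [[-3, -13, 15], [-3, -5, 5]] · [[1/2, -3/4, -7/4], [-3/2, 7/4, 15/4], [-1, 3/2, 5/2]] = [[3, 2, -6], [1, 1, -1]].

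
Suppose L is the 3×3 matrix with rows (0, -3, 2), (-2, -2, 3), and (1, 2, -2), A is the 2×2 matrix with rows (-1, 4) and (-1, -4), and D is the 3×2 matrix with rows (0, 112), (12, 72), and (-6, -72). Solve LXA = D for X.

X = [[4, 2], [-4, 4], [1, -1]]

Left-multiply by L⁻¹ and right-multiply by A⁻¹: X = L⁻¹DA⁻¹.
L has determinant -1; L⁻¹ = [[2, 2, 5], [1, 2, 4], [2, 3, 6]].
A has determinant 8; A⁻¹ = [[-1/2, -1/2], [1/8, -1/8]].
L⁻¹D = [[-6, 8], [0, -32], [0, 8]].
X = (L⁻¹D)A⁻¹ = [[4, 2], [-4, 4], [1, -1]].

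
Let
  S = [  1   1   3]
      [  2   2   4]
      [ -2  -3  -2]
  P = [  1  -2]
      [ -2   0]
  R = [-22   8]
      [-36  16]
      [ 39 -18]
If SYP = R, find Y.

Y = [[-3, -2], [-1, 5], [0, 2]]

Left-multiply by S⁻¹ and right-multiply by P⁻¹: Y = S⁻¹RP⁻¹.
det S = -2; the adjugate gives S⁻¹ = [[-4, 7/2, 1], [2, -2, -1], [1, -1/2, 0]].
P has determinant -4; P⁻¹ = [[0, -1/2], [-1/2, -1/4]].
S⁻¹R = [[1, 6], [-11, 2], [-4, 0]].
Y = (S⁻¹R)P⁻¹ = [[-3, -2], [-1, 5], [0, 2]].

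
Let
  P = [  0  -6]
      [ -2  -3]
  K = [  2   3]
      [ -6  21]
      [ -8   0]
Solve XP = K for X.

X = [[0, -1], [-5, 3], [-2, 4]]

Since P sits to the right of X, X = KP⁻¹.
det P = -12, so P⁻¹ = [[1/4, -1/2], [-1/6, 0]].
X = KP⁻¹ = [[2, 3], [-6, 21], [-8, 0]] · [[1/4, -1/2], [-1/6, 0]] = [[0, -1], [-5, 3], [-2, 4]].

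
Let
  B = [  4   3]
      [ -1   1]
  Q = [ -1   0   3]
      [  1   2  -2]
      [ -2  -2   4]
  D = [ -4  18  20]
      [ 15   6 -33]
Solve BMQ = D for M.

M = B⁻¹DQ⁻¹ (apply B⁻¹ on the left and Q⁻¹ on the right).
B has determinant 7; B⁻¹ = [[1/7, -3/7], [1/7, 4/7]].
det Q = 2, so Q⁻¹ = [[2, -3, -3], [0, 1, 1/2], [1, -1, -1]].
B⁻¹D = [[-7, 0, 17], [8, 6, -16]].
M = (B⁻¹D)Q⁻¹ = [[3, 4, 4], [0, -2, -5]].

M = [[3, 4, 4], [0, -2, -5]]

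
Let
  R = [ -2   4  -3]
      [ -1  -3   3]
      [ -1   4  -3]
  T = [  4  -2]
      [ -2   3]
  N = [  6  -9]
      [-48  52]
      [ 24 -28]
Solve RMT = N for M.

M = [[2, -5], [1, -4], [0, -1]]

Left-multiply by R⁻¹ and right-multiply by T⁻¹: M = R⁻¹NT⁻¹.
R has determinant 3; R⁻¹ = [[-1, 0, 1], [-2, 1, 3], [-7/3, 4/3, 10/3]].
T has determinant 8; T⁻¹ = [[3/8, 1/4], [1/4, 1/2]].
R⁻¹N = [[18, -19], [12, -14], [2, -3]].
M = (R⁻¹N)T⁻¹ = [[2, -5], [1, -4], [0, -1]].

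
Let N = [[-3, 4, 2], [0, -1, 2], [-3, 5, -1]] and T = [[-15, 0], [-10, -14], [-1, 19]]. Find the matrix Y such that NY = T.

Y = [[5, 2], [2, 4], [-4, -5]]

N is on the left of Y, so left-multiply by N⁻¹: Y = N⁻¹T.
N has determinant -3; N⁻¹ = [[3, -14/3, -10/3], [2, -3, -2], [1, -1, -1]].
Y = N⁻¹T = [[3, -14/3, -10/3], [2, -3, -2], [1, -1, -1]] · [[-15, 0], [-10, -14], [-1, 19]] = [[5, 2], [2, 4], [-4, -5]].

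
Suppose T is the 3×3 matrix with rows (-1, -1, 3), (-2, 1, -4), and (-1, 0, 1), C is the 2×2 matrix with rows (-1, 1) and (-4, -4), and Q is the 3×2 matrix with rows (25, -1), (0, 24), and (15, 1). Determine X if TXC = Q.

Isolating X: multiply by T⁻¹ from the left and C⁻¹ from the right, so X = T⁻¹QC⁻¹.
T has determinant -4; T⁻¹ = [[-1/4, -1/4, -1/4], [-3/2, -1/2, 5/2], [-1/4, -1/4, 3/4]].
C has determinant 8; C⁻¹ = [[-1/2, -1/8], [1/2, -1/8]].
T⁻¹Q = [[-10, -6], [0, -8], [5, -5]].
X = (T⁻¹Q)C⁻¹ = [[2, 2], [-4, 1], [-5, 0]].

X = [[2, 2], [-4, 1], [-5, 0]]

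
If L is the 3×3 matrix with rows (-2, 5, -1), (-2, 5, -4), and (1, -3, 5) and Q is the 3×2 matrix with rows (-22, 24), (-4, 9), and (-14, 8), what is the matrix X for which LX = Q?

Left-multiplying both sides by L⁻¹ gives X = L⁻¹Q.
L has determinant 3; L⁻¹ = [[13/3, -22/3, -5], [2, -3, -2], [1/3, -1/3, 0]].
X = L⁻¹Q = [[13/3, -22/3, -5], [2, -3, -2], [1/3, -1/3, 0]] · [[-22, 24], [-4, 9], [-14, 8]] = [[4, -2], [-4, 5], [-6, 5]].

X = [[4, -2], [-4, 5], [-6, 5]]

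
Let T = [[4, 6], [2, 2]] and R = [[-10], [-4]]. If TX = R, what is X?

Left-multiplying both sides by T⁻¹ gives X = T⁻¹R.
det T = -4; the adjugate gives T⁻¹ = [[-1/2, 3/2], [1/2, -1]].
X = T⁻¹R = [[-1/2, 3/2], [1/2, -1]] · [[-10], [-4]] = [[-1], [-1]].

X = [[-1], [-1]]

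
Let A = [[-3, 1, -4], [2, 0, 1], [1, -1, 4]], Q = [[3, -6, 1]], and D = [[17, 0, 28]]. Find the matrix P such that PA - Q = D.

P = [[-2, 5, 4]]

PA = D + Q = [[20, -6, 29]].
Since A sits to the right of P, P = (D + Q)A⁻¹.
A has determinant -2; A⁻¹ = [[-1/2, 0, -1/2], [7/2, 4, 5/2], [1, 1, 1]].
P = (D + Q)A⁻¹ = [[-2, 5, 4]].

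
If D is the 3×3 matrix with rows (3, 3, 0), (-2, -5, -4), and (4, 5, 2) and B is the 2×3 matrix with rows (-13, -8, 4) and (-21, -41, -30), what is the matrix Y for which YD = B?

Right-multiplying both sides by D⁻¹ gives Y = BD⁻¹.
D has determinant -6; D⁻¹ = [[-5/3, 1, 2], [2, -1, -2], [-5/3, 1/2, 3/2]].
Y = BD⁻¹ = [[-13, -8, 4], [-21, -41, -30]] · [[-5/3, 1, 2], [2, -1, -2], [-5/3, 1/2, 3/2]] = [[-1, -3, -4], [3, 5, -5]].

Y = [[-1, -3, -4], [3, 5, -5]]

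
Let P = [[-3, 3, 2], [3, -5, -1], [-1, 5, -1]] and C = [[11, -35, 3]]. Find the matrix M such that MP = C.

M = [[0, 2, -5]]

P is on the right of M, so right-multiply by P⁻¹: M = CP⁻¹.
det P = 2, so P⁻¹ = [[5, 13/2, 7/2], [2, 5/2, 3/2], [5, 6, 3]].
M = CP⁻¹ = [[11, -35, 3]] · [[5, 13/2, 7/2], [2, 5/2, 3/2], [5, 6, 3]] = [[0, 2, -5]].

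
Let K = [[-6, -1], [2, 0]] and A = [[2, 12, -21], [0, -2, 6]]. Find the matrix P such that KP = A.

P = [[0, -1, 3], [-2, -6, 3]]

Left-multiplying both sides by K⁻¹ gives P = K⁻¹A.
det K = 2, so K⁻¹ = [[0, 1/2], [-1, -3]].
P = K⁻¹A = [[0, 1/2], [-1, -3]] · [[2, 12, -21], [0, -2, 6]] = [[0, -1, 3], [-2, -6, 3]].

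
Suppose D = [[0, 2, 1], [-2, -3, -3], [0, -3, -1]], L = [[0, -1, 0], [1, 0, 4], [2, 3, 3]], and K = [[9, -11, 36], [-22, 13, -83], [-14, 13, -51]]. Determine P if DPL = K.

P = D⁻¹KL⁻¹ (apply D⁻¹ on the left and L⁻¹ on the right).
det D = 2; the adjugate gives D⁻¹ = [[-3, -1/2, -3/2], [-1, 0, -1], [3, 0, 2]].
det L = -5, so L⁻¹ = [[12/5, -3/5, 4/5], [-1, 0, 0], [-3/5, 2/5, -1/5]].
D⁻¹K = [[5, 7, 10], [5, -2, 15], [-1, -7, 6]].
P = (D⁻¹K)L⁻¹ = [[-1, 1, 2], [5, 3, 1], [1, 3, -2]].

P = [[-1, 1, 2], [5, 3, 1], [1, 3, -2]]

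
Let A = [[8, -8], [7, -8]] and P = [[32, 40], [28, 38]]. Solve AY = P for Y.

Y = [[4, 2], [0, -3]]

Since A multiplies Y on the left, Y = A⁻¹P.
A has determinant -8; A⁻¹ = [[1, -1], [7/8, -1]].
Y = A⁻¹P = [[1, -1], [7/8, -1]] · [[32, 40], [28, 38]] = [[4, 2], [0, -3]].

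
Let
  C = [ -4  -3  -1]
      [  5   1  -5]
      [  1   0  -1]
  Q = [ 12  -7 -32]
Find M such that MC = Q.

M = [[4, 5, 3]]

Right-multiplying both sides by C⁻¹ gives M = QC⁻¹.
det C = 5; the adjugate gives C⁻¹ = [[-1/5, -3/5, 16/5], [0, 1, -5], [-1/5, -3/5, 11/5]].
M = QC⁻¹ = [[12, -7, -32]] · [[-1/5, -3/5, 16/5], [0, 1, -5], [-1/5, -3/5, 11/5]] = [[4, 5, 3]].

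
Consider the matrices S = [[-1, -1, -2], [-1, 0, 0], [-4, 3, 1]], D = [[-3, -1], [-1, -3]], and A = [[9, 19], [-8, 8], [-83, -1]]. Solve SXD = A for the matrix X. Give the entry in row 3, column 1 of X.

0

Left-multiply by S⁻¹ and right-multiply by D⁻¹: X = S⁻¹AD⁻¹.
det S = 5; the adjugate gives S⁻¹ = [[0, -1, 0], [1/5, -9/5, 2/5], [-3/5, 7/5, -1/5]].
D has determinant 8; D⁻¹ = [[-3/8, 1/8], [1/8, -3/8]].
S⁻¹A = [[8, -8], [-17, -11], [0, 0]].
X = (S⁻¹A)D⁻¹ = [[-4, 4], [5, 2], [0, 0]].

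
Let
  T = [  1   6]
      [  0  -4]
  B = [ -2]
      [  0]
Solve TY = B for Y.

Y = [[-2], [0]]

T is on the left of Y, so left-multiply by T⁻¹: Y = T⁻¹B.
T has determinant -4; T⁻¹ = [[1, 3/2], [0, -1/4]].
Y = T⁻¹B = [[1, 3/2], [0, -1/4]] · [[-2], [0]] = [[-2], [0]].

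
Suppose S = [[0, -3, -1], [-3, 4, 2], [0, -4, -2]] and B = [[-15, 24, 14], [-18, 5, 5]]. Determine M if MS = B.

S is on the right of M, so right-multiply by S⁻¹: M = BS⁻¹.
det S = 6; the adjugate gives S⁻¹ = [[0, -1/3, -1/3], [-1, 0, 1/2], [2, 0, -3/2]].
M = BS⁻¹ = [[-15, 24, 14], [-18, 5, 5]] · [[0, -1/3, -1/3], [-1, 0, 1/2], [2, 0, -3/2]] = [[4, 5, -4], [5, 6, 1]].

M = [[4, 5, -4], [5, 6, 1]]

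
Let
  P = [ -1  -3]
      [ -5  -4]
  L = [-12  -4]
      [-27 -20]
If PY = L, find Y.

Y = [[3, 4], [3, 0]]

P is on the left of Y, so left-multiply by P⁻¹: Y = P⁻¹L.
P has determinant -11; P⁻¹ = [[4/11, -3/11], [-5/11, 1/11]].
Y = P⁻¹L = [[4/11, -3/11], [-5/11, 1/11]] · [[-12, -4], [-27, -20]] = [[3, 4], [3, 0]].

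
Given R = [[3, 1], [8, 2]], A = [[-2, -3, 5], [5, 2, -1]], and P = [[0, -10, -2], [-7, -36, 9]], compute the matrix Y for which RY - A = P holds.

Y = [[1, -4, 1], [-5, -1, 0]]

RY = P + A = [[-2, -13, 3], [-2, -34, 8]].
Left-multiplying both sides by R⁻¹ gives Y = R⁻¹(P + A).
det R = -2; the adjugate gives R⁻¹ = [[-1, 1/2], [4, -3/2]].
Y = R⁻¹(P + A) = [[1, -4, 1], [-5, -1, 0]].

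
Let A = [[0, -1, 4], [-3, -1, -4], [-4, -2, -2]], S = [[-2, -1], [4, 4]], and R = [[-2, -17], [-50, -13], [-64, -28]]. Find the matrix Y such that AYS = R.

Y = A⁻¹RS⁻¹ (apply A⁻¹ on the left and S⁻¹ on the right).
det A = -2, so A⁻¹ = [[3, 5, -4], [-5, -8, 6], [-1, -2, 3/2]].
det S = -4, so S⁻¹ = [[-1, -1/4], [1, 1/2]].
A⁻¹R = [[0, -4], [26, 21], [6, 1]].
Y = (A⁻¹R)S⁻¹ = [[-4, -2], [-5, 4], [-5, -1]].

Y = [[-4, -2], [-5, 4], [-5, -1]]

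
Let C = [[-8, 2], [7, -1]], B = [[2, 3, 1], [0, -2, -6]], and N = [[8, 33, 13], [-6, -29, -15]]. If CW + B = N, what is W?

W = [[-1, -4, -1], [-1, -1, 2]]

CW = N − B = [[6, 30, 12], [-6, -27, -9]].
Left-multiplying both sides by C⁻¹ gives W = C⁻¹(N − B).
det C = -6; the adjugate gives C⁻¹ = [[1/6, 1/3], [7/6, 4/3]].
W = C⁻¹(N − B) = [[-1, -4, -1], [-1, -1, 2]].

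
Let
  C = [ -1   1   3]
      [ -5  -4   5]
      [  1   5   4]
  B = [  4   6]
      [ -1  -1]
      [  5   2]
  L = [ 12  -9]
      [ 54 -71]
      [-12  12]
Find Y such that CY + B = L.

CY = L − B = [[8, -15], [55, -70], [-17, 10]].
Left-multiplying both sides by C⁻¹ gives Y = C⁻¹(L − B).
C has determinant 3; C⁻¹ = [[-41/3, 11/3, 17/3], [25/3, -7/3, -10/3], [-7, 2, 3]].
Y = C⁻¹(L − B) = [[-4, 5], [-5, 5], [3, -5]].

Y = [[-4, 5], [-5, 5], [3, -5]]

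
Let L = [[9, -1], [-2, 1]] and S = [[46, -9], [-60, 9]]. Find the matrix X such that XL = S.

Since L sits to the right of X, X = SL⁻¹.
det L = 7; the adjugate gives L⁻¹ = [[1/7, 1/7], [2/7, 9/7]].
X = SL⁻¹ = [[46, -9], [-60, 9]] · [[1/7, 1/7], [2/7, 9/7]] = [[4, -5], [-6, 3]].

X = [[4, -5], [-6, 3]]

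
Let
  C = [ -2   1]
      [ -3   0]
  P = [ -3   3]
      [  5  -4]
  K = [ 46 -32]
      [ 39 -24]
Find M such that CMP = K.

M = [[-4, -5], [0, 4]]

Isolating M: multiply by C⁻¹ from the left and P⁻¹ from the right, so M = C⁻¹KP⁻¹.
C has determinant 3; C⁻¹ = [[0, -1/3], [1, -2/3]].
det P = -3; the adjugate gives P⁻¹ = [[4/3, 1], [5/3, 1]].
C⁻¹K = [[-13, 8], [20, -16]].
M = (C⁻¹K)P⁻¹ = [[-4, -5], [0, 4]].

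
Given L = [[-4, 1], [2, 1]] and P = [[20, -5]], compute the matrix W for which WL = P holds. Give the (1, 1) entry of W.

Since L sits to the right of W, W = PL⁻¹.
L has determinant -6; L⁻¹ = [[-1/6, 1/6], [1/3, 2/3]].
W = PL⁻¹ = [[20, -5]] · [[-1/6, 1/6], [1/3, 2/3]] = [[-5, 0]].

-5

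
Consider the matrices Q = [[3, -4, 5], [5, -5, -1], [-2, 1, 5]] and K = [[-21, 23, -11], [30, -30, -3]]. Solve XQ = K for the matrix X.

X = [[-6, 1, 4], [3, 3, -3]]

Q is on the right of X, so right-multiply by Q⁻¹: X = KQ⁻¹.
det Q = -5; the adjugate gives Q⁻¹ = [[24/5, -5, -29/5], [23/5, -5, -28/5], [1, -1, -1]].
X = KQ⁻¹ = [[-21, 23, -11], [30, -30, -3]] · [[24/5, -5, -29/5], [23/5, -5, -28/5], [1, -1, -1]] = [[-6, 1, 4], [3, 3, -3]].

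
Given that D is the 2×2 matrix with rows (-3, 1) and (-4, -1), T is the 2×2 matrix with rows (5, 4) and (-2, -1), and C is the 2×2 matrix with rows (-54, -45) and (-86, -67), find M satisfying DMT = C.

M = [[4, 0], [0, -3]]

Isolating M: multiply by D⁻¹ from the left and T⁻¹ from the right, so M = D⁻¹CT⁻¹.
det D = 7; the adjugate gives D⁻¹ = [[-1/7, -1/7], [4/7, -3/7]].
det T = 3; the adjugate gives T⁻¹ = [[-1/3, -4/3], [2/3, 5/3]].
D⁻¹C = [[20, 16], [6, 3]].
M = (D⁻¹C)T⁻¹ = [[4, 0], [0, -3]].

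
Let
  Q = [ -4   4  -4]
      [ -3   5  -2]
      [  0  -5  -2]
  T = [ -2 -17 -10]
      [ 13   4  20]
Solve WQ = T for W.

Q is on the right of W, so right-multiply by Q⁻¹: W = TQ⁻¹.
det Q = -4; the adjugate gives Q⁻¹ = [[5, -7, -3], [3/2, -2, -1], [-15/4, 5, 2]].
W = TQ⁻¹ = [[-2, -17, -10], [13, 4, 20]] · [[5, -7, -3], [3/2, -2, -1], [-15/4, 5, 2]] = [[2, -2, 3], [-4, 1, -3]].

W = [[2, -2, 3], [-4, 1, -3]]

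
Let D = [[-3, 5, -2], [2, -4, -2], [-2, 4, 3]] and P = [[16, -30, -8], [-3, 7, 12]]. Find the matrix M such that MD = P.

Right-multiplying both sides by D⁻¹ gives M = PD⁻¹.
det D = 2; the adjugate gives D⁻¹ = [[-2, -23/2, -9], [-1, -13/2, -5], [0, 1, 1]].
M = PD⁻¹ = [[16, -30, -8], [-3, 7, 12]] · [[-2, -23/2, -9], [-1, -13/2, -5], [0, 1, 1]] = [[-2, 3, -2], [-1, 1, 4]].

M = [[-2, 3, -2], [-1, 1, 4]]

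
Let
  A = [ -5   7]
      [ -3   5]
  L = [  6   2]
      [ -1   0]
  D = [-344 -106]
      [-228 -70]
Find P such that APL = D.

P = [[5, -1], [-4, 3]]

P = A⁻¹DL⁻¹ (apply A⁻¹ on the left and L⁻¹ on the right).
det A = -4; the adjugate gives A⁻¹ = [[-5/4, 7/4], [-3/4, 5/4]].
det L = 2; the adjugate gives L⁻¹ = [[0, -1], [1/2, 3]].
A⁻¹D = [[31, 10], [-27, -8]].
P = (A⁻¹D)L⁻¹ = [[5, -1], [-4, 3]].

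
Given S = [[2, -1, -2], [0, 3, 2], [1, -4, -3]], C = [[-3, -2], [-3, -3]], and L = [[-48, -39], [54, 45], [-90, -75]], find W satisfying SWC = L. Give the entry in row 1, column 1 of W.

3

W = S⁻¹LC⁻¹ (apply S⁻¹ on the left and C⁻¹ on the right).
S has determinant 2; S⁻¹ = [[-1/2, 5/2, 2], [1, -2, -2], [-3/2, 7/2, 3]].
C has determinant 3; C⁻¹ = [[-1, 2/3], [1, -1]].
S⁻¹L = [[-21, -18], [24, 21], [-9, -9]].
W = (S⁻¹L)C⁻¹ = [[3, 4], [-3, -5], [0, 3]].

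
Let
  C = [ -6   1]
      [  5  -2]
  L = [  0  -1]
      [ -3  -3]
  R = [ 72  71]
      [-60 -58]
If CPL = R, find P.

P = [[0, 4], [1, 0]]

P = C⁻¹RL⁻¹ (apply C⁻¹ on the left and L⁻¹ on the right).
det C = 7, so C⁻¹ = [[-2/7, -1/7], [-5/7, -6/7]].
L has determinant -3; L⁻¹ = [[1, -1/3], [-1, 0]].
C⁻¹R = [[-12, -12], [0, -1]].
P = (C⁻¹R)L⁻¹ = [[0, 4], [1, 0]].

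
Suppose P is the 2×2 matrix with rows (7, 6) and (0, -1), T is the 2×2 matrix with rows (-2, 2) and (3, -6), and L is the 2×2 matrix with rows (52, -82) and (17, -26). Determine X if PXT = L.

Isolating X: multiply by P⁻¹ from the left and T⁻¹ from the right, so X = P⁻¹LT⁻¹.
det P = -7, so P⁻¹ = [[1/7, 6/7], [0, -1]].
T has determinant 6; T⁻¹ = [[-1, -1/3], [-1/2, -1/3]].
P⁻¹L = [[22, -34], [-17, 26]].
X = (P⁻¹L)T⁻¹ = [[-5, 4], [4, -3]].

X = [[-5, 4], [4, -3]]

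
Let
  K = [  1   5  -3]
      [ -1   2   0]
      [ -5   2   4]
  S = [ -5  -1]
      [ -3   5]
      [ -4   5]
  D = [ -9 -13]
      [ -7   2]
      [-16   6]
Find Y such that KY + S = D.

KY = D − S = [[-4, -12], [-4, -3], [-12, 1]].
Left-multiplying both sides by K⁻¹ gives Y = K⁻¹(D − S).
K has determinant 4; K⁻¹ = [[2, -13/2, 3/2], [1, -11/4, 3/4], [2, -27/4, 7/4]].
Y = K⁻¹(D − S) = [[0, -3], [-2, -3], [-2, -2]].

Y = [[0, -3], [-2, -3], [-2, -2]]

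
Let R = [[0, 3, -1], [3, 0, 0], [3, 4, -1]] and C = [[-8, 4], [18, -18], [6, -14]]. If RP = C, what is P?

P = [[6, -6], [-4, 0], [-4, -4]]

R is on the left of P, so left-multiply by R⁻¹: P = R⁻¹C.
det R = -3; the adjugate gives R⁻¹ = [[0, 1/3, 0], [-1, -1, 1], [-4, -3, 3]].
P = R⁻¹C = [[0, 1/3, 0], [-1, -1, 1], [-4, -3, 3]] · [[-8, 4], [18, -18], [6, -14]] = [[6, -6], [-4, 0], [-4, -4]].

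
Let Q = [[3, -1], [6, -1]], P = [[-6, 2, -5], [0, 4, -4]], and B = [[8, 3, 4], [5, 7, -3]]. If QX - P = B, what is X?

X = [[1, 2, -2], [1, 1, -5]]

QX = B + P = [[2, 5, -1], [5, 11, -7]].
Q is on the left of X, so left-multiply by Q⁻¹: X = Q⁻¹(B + P).
Q has determinant 3; Q⁻¹ = [[-1/3, 1/3], [-2, 1]].
X = Q⁻¹(B + P) = [[1, 2, -2], [1, 1, -5]].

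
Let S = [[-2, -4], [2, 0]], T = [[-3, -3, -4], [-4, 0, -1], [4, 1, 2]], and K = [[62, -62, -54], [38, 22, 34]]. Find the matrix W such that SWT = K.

W = [[-5, -5, -4], [-5, 5, -5]]

W = S⁻¹KT⁻¹ (apply S⁻¹ on the left and T⁻¹ on the right).
det S = 8; the adjugate gives S⁻¹ = [[0, 1/2], [-1/4, -1/4]].
det T = 1; the adjugate gives T⁻¹ = [[1, 2, 3], [4, 10, 13], [-4, -9, -12]].
S⁻¹K = [[19, 11, 17], [-25, 10, 5]].
W = (S⁻¹K)T⁻¹ = [[-5, -5, -4], [-5, 5, -5]].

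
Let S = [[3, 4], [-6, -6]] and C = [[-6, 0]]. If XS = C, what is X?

X = [[6, 4]]

S is on the right of X, so right-multiply by S⁻¹: X = CS⁻¹.
det S = 6; the adjugate gives S⁻¹ = [[-1, -2/3], [1, 1/2]].
X = CS⁻¹ = [[-6, 0]] · [[-1, -2/3], [1, 1/2]] = [[6, 4]].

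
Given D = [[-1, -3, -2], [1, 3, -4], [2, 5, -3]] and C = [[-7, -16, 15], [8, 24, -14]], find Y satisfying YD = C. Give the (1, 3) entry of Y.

Right-multiplying both sides by D⁻¹ gives Y = CD⁻¹.
det D = 6; the adjugate gives D⁻¹ = [[11/6, -19/6, 3], [-5/6, 7/6, -1], [-1/6, -1/6, 0]].
Y = CD⁻¹ = [[-7, -16, 15], [8, 24, -14]] · [[11/6, -19/6, 3], [-5/6, 7/6, -1], [-1/6, -1/6, 0]] = [[-2, 1, -5], [-3, 5, 0]].

-5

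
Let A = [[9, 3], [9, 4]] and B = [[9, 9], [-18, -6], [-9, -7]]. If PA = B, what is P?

A is on the right of P, so right-multiply by A⁻¹: P = BA⁻¹.
det A = 9; the adjugate gives A⁻¹ = [[4/9, -1/3], [-1, 1]].
P = BA⁻¹ = [[9, 9], [-18, -6], [-9, -7]] · [[4/9, -1/3], [-1, 1]] = [[-5, 6], [-2, 0], [3, -4]].

P = [[-5, 6], [-2, 0], [3, -4]]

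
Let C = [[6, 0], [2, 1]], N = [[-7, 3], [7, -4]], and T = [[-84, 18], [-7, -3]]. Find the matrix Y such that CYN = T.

Left-multiply by C⁻¹ and right-multiply by N⁻¹: Y = C⁻¹TN⁻¹.
C has determinant 6; C⁻¹ = [[1/6, 0], [-1/3, 1]].
N has determinant 7; N⁻¹ = [[-4/7, -3/7], [-1, -1]].
C⁻¹T = [[-14, 3], [21, -9]].
Y = (C⁻¹T)N⁻¹ = [[5, 3], [-3, 0]].

Y = [[5, 3], [-3, 0]]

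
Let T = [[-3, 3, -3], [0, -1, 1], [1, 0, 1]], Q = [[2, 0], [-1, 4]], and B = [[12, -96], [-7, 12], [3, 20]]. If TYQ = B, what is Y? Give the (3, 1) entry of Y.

Left-multiply by T⁻¹ and right-multiply by Q⁻¹: Y = T⁻¹BQ⁻¹.
T has determinant 3; T⁻¹ = [[-1/3, -1, 0], [1/3, 0, 1], [1/3, 1, 1]].
det Q = 8; the adjugate gives Q⁻¹ = [[1/2, 0], [1/8, 1/4]].
T⁻¹B = [[3, 20], [7, -12], [0, 0]].
Y = (T⁻¹B)Q⁻¹ = [[4, 5], [2, -3], [0, 0]].

0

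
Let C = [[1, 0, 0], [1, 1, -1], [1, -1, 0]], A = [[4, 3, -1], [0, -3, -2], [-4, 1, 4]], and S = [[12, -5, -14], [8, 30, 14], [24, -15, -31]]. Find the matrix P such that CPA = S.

P = [[-2, -2, -5], [1, -1, 4], [-3, 5, -1]]

P = C⁻¹SA⁻¹ (apply C⁻¹ on the left and A⁻¹ on the right).
det C = -1; the adjugate gives C⁻¹ = [[1, 0, 0], [1, 0, -1], [2, -1, -1]].
A has determinant -4; A⁻¹ = [[5/2, 13/4, 9/4], [-2, -3, -2], [3, 4, 3]].
C⁻¹S = [[12, -5, -14], [-12, 10, 17], [-8, -25, -11]].
P = (C⁻¹S)A⁻¹ = [[-2, -2, -5], [1, -1, 4], [-3, 5, -1]].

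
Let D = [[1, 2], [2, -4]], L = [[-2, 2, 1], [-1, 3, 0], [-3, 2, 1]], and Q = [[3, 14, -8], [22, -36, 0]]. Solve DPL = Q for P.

P = [[-3, 2, -1], [-4, 4, 2]]

P = D⁻¹QL⁻¹ (apply D⁻¹ on the left and L⁻¹ on the right).
det D = -8, so D⁻¹ = [[1/2, 1/4], [1/4, -1/8]].
det L = 3; the adjugate gives L⁻¹ = [[1, 0, -1], [1/3, 1/3, -1/3], [7/3, -2/3, -4/3]].
D⁻¹Q = [[7, -2, -4], [-2, 8, -2]].
P = (D⁻¹Q)L⁻¹ = [[-3, 2, -1], [-4, 4, 2]].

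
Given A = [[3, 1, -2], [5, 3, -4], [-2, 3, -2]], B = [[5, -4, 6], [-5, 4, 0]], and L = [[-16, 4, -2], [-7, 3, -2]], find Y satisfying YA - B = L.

Y = [[-3, 0, 1], [-2, 0, 3]]

YA = L + B = [[-11, 0, 4], [-12, 7, -2]].
Since A sits to the right of Y, Y = (L + B)A⁻¹.
det A = -6; the adjugate gives A⁻¹ = [[-1, 2/3, -1/3], [-3, 5/3, -1/3], [-7/2, 11/6, -2/3]].
Y = (L + B)A⁻¹ = [[-3, 0, 1], [-2, 0, 3]].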